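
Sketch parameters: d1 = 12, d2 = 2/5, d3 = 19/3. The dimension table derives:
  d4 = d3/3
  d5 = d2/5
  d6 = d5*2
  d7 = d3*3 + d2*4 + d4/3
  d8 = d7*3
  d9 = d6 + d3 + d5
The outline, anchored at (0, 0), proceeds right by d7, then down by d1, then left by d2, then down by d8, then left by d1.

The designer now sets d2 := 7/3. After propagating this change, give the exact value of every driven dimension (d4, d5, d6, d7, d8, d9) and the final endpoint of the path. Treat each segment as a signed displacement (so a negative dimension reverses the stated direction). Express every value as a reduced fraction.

d4 = 19/9
d5 = 7/15
d6 = 14/15
d7 = 784/27
d8 = 784/9
d9 = 116/15
endpoint = (397/27, -892/9)

Apply edit: d2 := 7/3
  d4 = d3/3 = 19/9
  d5 = d2/5 = 7/15
  d6 = d5*2 = 14/15
  d7 = d3*3 + d2*4 + d4/3 = 784/27
  d8 = d7*3 = 784/9
  d9 = d6 + d3 + d5 = 116/15
Walk from origin (0, 0):
  seg 1: right by d7 = 784/27 → (784/27, 0)
  seg 2: down by d1 = 12 → (784/27, -12)
  seg 3: left by d2 = 7/3 → (721/27, -12)
  seg 4: down by d8 = 784/9 → (721/27, -892/9)
  seg 5: left by d1 = 12 → (397/27, -892/9)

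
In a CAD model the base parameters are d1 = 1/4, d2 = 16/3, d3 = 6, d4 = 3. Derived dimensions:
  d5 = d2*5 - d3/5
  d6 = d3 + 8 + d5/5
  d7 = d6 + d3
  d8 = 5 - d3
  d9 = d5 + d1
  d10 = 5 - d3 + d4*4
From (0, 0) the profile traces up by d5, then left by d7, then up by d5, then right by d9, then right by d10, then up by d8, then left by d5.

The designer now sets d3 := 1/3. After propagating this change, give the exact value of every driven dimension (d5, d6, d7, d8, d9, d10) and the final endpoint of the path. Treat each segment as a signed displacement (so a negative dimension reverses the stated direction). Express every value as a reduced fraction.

Apply edit: d3 := 1/3
  d5 = d2*5 - d3/5 = 133/5
  d6 = d3 + 8 + d5/5 = 1024/75
  d7 = d6 + d3 = 1049/75
  d8 = 5 - d3 = 14/3
  d9 = d5 + d1 = 537/20
  d10 = 5 - d3 + d4*4 = 50/3
Walk from origin (0, 0):
  seg 1: up by d5 = 133/5 → (0, 133/5)
  seg 2: left by d7 = 1049/75 → (-1049/75, 133/5)
  seg 3: up by d5 = 133/5 → (-1049/75, 266/5)
  seg 4: right by d9 = 537/20 → (3859/300, 266/5)
  seg 5: right by d10 = 50/3 → (2953/100, 266/5)
  seg 6: up by d8 = 14/3 → (2953/100, 868/15)
  seg 7: left by d5 = 133/5 → (293/100, 868/15)

d5 = 133/5
d6 = 1024/75
d7 = 1049/75
d8 = 14/3
d9 = 537/20
d10 = 50/3
endpoint = (293/100, 868/15)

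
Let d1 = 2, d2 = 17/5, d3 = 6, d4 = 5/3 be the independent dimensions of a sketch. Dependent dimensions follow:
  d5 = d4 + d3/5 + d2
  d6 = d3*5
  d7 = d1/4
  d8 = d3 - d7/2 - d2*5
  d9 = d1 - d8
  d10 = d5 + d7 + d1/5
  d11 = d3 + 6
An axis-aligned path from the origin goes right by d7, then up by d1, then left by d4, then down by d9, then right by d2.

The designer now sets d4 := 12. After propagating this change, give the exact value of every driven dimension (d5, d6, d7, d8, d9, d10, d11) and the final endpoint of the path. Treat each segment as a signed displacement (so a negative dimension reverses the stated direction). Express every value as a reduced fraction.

Apply edit: d4 := 12
  d5 = d4 + d3/5 + d2 = 83/5
  d6 = d3*5 = 30
  d7 = d1/4 = 1/2
  d8 = d3 - d7/2 - d2*5 = -45/4
  d9 = d1 - d8 = 53/4
  d10 = d5 + d7 + d1/5 = 35/2
  d11 = d3 + 6 = 12
Walk from origin (0, 0):
  seg 1: right by d7 = 1/2 → (1/2, 0)
  seg 2: up by d1 = 2 → (1/2, 2)
  seg 3: left by d4 = 12 → (-23/2, 2)
  seg 4: down by d9 = 53/4 → (-23/2, -45/4)
  seg 5: right by d2 = 17/5 → (-81/10, -45/4)

d5 = 83/5
d6 = 30
d7 = 1/2
d8 = -45/4
d9 = 53/4
d10 = 35/2
d11 = 12
endpoint = (-81/10, -45/4)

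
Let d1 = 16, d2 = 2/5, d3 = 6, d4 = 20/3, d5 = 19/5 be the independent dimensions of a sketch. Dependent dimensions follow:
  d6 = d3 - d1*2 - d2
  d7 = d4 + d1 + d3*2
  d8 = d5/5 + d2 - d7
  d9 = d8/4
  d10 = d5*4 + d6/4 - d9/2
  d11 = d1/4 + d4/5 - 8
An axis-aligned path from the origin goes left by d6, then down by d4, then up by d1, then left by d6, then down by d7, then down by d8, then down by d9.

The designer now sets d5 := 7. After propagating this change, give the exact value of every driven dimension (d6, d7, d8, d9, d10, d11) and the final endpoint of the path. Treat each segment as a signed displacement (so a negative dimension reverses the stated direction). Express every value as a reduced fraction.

Apply edit: d5 := 7
  d6 = d3 - d1*2 - d2 = -132/5
  d7 = d4 + d1 + d3*2 = 104/3
  d8 = d5/5 + d2 - d7 = -493/15
  d9 = d8/4 = -493/60
  d10 = d5*4 + d6/4 - d9/2 = 3061/120
  d11 = d1/4 + d4/5 - 8 = -8/3
Walk from origin (0, 0):
  seg 1: left by d6 = -132/5 → (132/5, 0)
  seg 2: down by d4 = 20/3 → (132/5, -20/3)
  seg 3: up by d1 = 16 → (132/5, 28/3)
  seg 4: left by d6 = -132/5 → (264/5, 28/3)
  seg 5: down by d7 = 104/3 → (264/5, -76/3)
  seg 6: down by d8 = -493/15 → (264/5, 113/15)
  seg 7: down by d9 = -493/60 → (264/5, 63/4)

d6 = -132/5
d7 = 104/3
d8 = -493/15
d9 = -493/60
d10 = 3061/120
d11 = -8/3
endpoint = (264/5, 63/4)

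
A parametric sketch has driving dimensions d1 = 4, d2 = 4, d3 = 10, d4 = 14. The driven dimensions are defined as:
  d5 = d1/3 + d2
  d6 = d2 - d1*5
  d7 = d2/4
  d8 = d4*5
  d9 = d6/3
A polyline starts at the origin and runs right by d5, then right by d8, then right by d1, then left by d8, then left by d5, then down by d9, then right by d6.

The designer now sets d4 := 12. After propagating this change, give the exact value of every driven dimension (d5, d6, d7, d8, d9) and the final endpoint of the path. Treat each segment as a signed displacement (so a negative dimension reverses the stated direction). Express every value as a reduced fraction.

Apply edit: d4 := 12
  d5 = d1/3 + d2 = 16/3
  d6 = d2 - d1*5 = -16
  d7 = d2/4 = 1
  d8 = d4*5 = 60
  d9 = d6/3 = -16/3
Walk from origin (0, 0):
  seg 1: right by d5 = 16/3 → (16/3, 0)
  seg 2: right by d8 = 60 → (196/3, 0)
  seg 3: right by d1 = 4 → (208/3, 0)
  seg 4: left by d8 = 60 → (28/3, 0)
  seg 5: left by d5 = 16/3 → (4, 0)
  seg 6: down by d9 = -16/3 → (4, 16/3)
  seg 7: right by d6 = -16 → (-12, 16/3)

d5 = 16/3
d6 = -16
d7 = 1
d8 = 60
d9 = -16/3
endpoint = (-12, 16/3)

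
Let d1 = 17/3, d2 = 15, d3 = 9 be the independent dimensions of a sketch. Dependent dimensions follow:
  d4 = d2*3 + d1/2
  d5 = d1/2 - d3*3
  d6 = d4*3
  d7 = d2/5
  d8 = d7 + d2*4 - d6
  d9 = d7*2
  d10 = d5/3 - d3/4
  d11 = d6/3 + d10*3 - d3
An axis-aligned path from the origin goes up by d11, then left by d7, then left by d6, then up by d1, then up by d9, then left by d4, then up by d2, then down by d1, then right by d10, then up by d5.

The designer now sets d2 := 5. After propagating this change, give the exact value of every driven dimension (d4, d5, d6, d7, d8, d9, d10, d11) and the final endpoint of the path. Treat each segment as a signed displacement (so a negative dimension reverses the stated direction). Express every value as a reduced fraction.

Apply edit: d2 := 5
  d4 = d2*3 + d1/2 = 107/6
  d5 = d1/2 - d3*3 = -145/6
  d6 = d4*3 = 107/2
  d7 = d2/5 = 1
  d8 = d7 + d2*4 - d6 = -65/2
  d9 = d7*2 = 2
  d10 = d5/3 - d3/4 = -371/36
  d11 = d6/3 + d10*3 - d3 = -265/12
Walk from origin (0, 0):
  seg 1: up by d11 = -265/12 → (0, -265/12)
  seg 2: left by d7 = 1 → (-1, -265/12)
  seg 3: left by d6 = 107/2 → (-109/2, -265/12)
  seg 4: up by d1 = 17/3 → (-109/2, -197/12)
  seg 5: up by d9 = 2 → (-109/2, -173/12)
  seg 6: left by d4 = 107/6 → (-217/3, -173/12)
  seg 7: up by d2 = 5 → (-217/3, -113/12)
  seg 8: down by d1 = 17/3 → (-217/3, -181/12)
  seg 9: right by d10 = -371/36 → (-2975/36, -181/12)
  seg 10: up by d5 = -145/6 → (-2975/36, -157/4)

d4 = 107/6
d5 = -145/6
d6 = 107/2
d7 = 1
d8 = -65/2
d9 = 2
d10 = -371/36
d11 = -265/12
endpoint = (-2975/36, -157/4)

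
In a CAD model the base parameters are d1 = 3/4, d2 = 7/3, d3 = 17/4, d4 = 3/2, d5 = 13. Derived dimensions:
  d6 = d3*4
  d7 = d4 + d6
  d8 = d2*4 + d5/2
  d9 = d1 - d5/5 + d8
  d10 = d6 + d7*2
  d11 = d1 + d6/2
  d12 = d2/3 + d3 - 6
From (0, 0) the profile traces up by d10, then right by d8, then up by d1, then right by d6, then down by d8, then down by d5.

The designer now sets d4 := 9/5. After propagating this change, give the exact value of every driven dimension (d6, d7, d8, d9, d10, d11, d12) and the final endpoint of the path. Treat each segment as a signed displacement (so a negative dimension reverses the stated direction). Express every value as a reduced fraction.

d6 = 17
d7 = 94/5
d8 = 95/6
d9 = 839/60
d10 = 273/5
d11 = 37/4
d12 = -35/36
endpoint = (197/6, 1591/60)

Apply edit: d4 := 9/5
  d6 = d3*4 = 17
  d7 = d4 + d6 = 94/5
  d8 = d2*4 + d5/2 = 95/6
  d9 = d1 - d5/5 + d8 = 839/60
  d10 = d6 + d7*2 = 273/5
  d11 = d1 + d6/2 = 37/4
  d12 = d2/3 + d3 - 6 = -35/36
Walk from origin (0, 0):
  seg 1: up by d10 = 273/5 → (0, 273/5)
  seg 2: right by d8 = 95/6 → (95/6, 273/5)
  seg 3: up by d1 = 3/4 → (95/6, 1107/20)
  seg 4: right by d6 = 17 → (197/6, 1107/20)
  seg 5: down by d8 = 95/6 → (197/6, 2371/60)
  seg 6: down by d5 = 13 → (197/6, 1591/60)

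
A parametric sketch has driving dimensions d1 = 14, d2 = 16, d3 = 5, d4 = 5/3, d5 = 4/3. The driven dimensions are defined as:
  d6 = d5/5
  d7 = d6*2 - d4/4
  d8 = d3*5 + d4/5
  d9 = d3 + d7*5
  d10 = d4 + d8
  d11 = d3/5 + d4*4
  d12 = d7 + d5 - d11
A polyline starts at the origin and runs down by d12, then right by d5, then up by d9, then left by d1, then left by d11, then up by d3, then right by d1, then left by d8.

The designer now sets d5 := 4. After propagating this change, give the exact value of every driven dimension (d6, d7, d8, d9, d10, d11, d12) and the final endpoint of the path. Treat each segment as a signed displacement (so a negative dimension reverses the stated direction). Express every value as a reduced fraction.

Apply edit: d5 := 4
  d6 = d5/5 = 4/5
  d7 = d6*2 - d4/4 = 71/60
  d8 = d3*5 + d4/5 = 76/3
  d9 = d3 + d7*5 = 131/12
  d10 = d4 + d8 = 27
  d11 = d3/5 + d4*4 = 23/3
  d12 = d7 + d5 - d11 = -149/60
Walk from origin (0, 0):
  seg 1: down by d12 = -149/60 → (0, 149/60)
  seg 2: right by d5 = 4 → (4, 149/60)
  seg 3: up by d9 = 131/12 → (4, 67/5)
  seg 4: left by d1 = 14 → (-10, 67/5)
  seg 5: left by d11 = 23/3 → (-53/3, 67/5)
  seg 6: up by d3 = 5 → (-53/3, 92/5)
  seg 7: right by d1 = 14 → (-11/3, 92/5)
  seg 8: left by d8 = 76/3 → (-29, 92/5)

d6 = 4/5
d7 = 71/60
d8 = 76/3
d9 = 131/12
d10 = 27
d11 = 23/3
d12 = -149/60
endpoint = (-29, 92/5)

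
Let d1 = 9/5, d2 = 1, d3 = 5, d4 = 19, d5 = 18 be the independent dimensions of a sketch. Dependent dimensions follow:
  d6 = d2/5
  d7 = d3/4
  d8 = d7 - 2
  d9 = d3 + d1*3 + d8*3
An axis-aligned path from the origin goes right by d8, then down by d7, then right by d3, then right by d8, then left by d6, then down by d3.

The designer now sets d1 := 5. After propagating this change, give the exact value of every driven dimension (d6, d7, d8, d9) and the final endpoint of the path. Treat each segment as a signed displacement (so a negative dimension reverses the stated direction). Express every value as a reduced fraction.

d6 = 1/5
d7 = 5/4
d8 = -3/4
d9 = 71/4
endpoint = (33/10, -25/4)

Apply edit: d1 := 5
  d6 = d2/5 = 1/5
  d7 = d3/4 = 5/4
  d8 = d7 - 2 = -3/4
  d9 = d3 + d1*3 + d8*3 = 71/4
Walk from origin (0, 0):
  seg 1: right by d8 = -3/4 → (-3/4, 0)
  seg 2: down by d7 = 5/4 → (-3/4, -5/4)
  seg 3: right by d3 = 5 → (17/4, -5/4)
  seg 4: right by d8 = -3/4 → (7/2, -5/4)
  seg 5: left by d6 = 1/5 → (33/10, -5/4)
  seg 6: down by d3 = 5 → (33/10, -25/4)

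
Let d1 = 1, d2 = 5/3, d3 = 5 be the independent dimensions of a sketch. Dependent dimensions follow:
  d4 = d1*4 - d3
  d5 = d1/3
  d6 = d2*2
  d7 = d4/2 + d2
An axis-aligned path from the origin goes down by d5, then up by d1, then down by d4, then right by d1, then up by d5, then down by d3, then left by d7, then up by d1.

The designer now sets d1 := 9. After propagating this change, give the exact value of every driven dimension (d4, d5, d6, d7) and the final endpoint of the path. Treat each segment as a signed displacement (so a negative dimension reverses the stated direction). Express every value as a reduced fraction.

d4 = 31
d5 = 3
d6 = 10/3
d7 = 103/6
endpoint = (-49/6, -18)

Apply edit: d1 := 9
  d4 = d1*4 - d3 = 31
  d5 = d1/3 = 3
  d6 = d2*2 = 10/3
  d7 = d4/2 + d2 = 103/6
Walk from origin (0, 0):
  seg 1: down by d5 = 3 → (0, -3)
  seg 2: up by d1 = 9 → (0, 6)
  seg 3: down by d4 = 31 → (0, -25)
  seg 4: right by d1 = 9 → (9, -25)
  seg 5: up by d5 = 3 → (9, -22)
  seg 6: down by d3 = 5 → (9, -27)
  seg 7: left by d7 = 103/6 → (-49/6, -27)
  seg 8: up by d1 = 9 → (-49/6, -18)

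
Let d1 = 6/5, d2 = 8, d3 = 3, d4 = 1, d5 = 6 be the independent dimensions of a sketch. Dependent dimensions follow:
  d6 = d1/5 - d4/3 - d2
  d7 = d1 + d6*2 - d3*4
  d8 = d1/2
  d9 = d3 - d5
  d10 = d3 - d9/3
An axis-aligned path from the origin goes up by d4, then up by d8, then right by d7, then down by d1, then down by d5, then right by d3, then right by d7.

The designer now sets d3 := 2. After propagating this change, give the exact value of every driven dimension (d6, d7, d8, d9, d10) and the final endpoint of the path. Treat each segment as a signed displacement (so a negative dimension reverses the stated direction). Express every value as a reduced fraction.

Apply edit: d3 := 2
  d6 = d1/5 - d4/3 - d2 = -607/75
  d7 = d1 + d6*2 - d3*4 = -1724/75
  d8 = d1/2 = 3/5
  d9 = d3 - d5 = -4
  d10 = d3 - d9/3 = 10/3
Walk from origin (0, 0):
  seg 1: up by d4 = 1 → (0, 1)
  seg 2: up by d8 = 3/5 → (0, 8/5)
  seg 3: right by d7 = -1724/75 → (-1724/75, 8/5)
  seg 4: down by d1 = 6/5 → (-1724/75, 2/5)
  seg 5: down by d5 = 6 → (-1724/75, -28/5)
  seg 6: right by d3 = 2 → (-1574/75, -28/5)
  seg 7: right by d7 = -1724/75 → (-3298/75, -28/5)

d6 = -607/75
d7 = -1724/75
d8 = 3/5
d9 = -4
d10 = 10/3
endpoint = (-3298/75, -28/5)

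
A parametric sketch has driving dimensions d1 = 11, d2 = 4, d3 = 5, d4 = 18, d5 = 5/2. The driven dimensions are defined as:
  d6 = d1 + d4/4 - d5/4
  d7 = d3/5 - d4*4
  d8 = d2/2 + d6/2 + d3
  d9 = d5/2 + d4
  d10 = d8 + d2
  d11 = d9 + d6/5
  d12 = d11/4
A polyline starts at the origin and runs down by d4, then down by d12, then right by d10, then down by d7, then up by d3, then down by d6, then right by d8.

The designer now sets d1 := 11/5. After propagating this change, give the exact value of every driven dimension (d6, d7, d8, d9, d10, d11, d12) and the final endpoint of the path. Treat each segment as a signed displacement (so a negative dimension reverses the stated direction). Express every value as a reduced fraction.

d6 = 243/40
d7 = -71
d8 = 803/80
d9 = 77/4
d10 = 1123/80
d11 = 4093/200
d12 = 4093/800
endpoint = (963/40, 37447/800)

Apply edit: d1 := 11/5
  d6 = d1 + d4/4 - d5/4 = 243/40
  d7 = d3/5 - d4*4 = -71
  d8 = d2/2 + d6/2 + d3 = 803/80
  d9 = d5/2 + d4 = 77/4
  d10 = d8 + d2 = 1123/80
  d11 = d9 + d6/5 = 4093/200
  d12 = d11/4 = 4093/800
Walk from origin (0, 0):
  seg 1: down by d4 = 18 → (0, -18)
  seg 2: down by d12 = 4093/800 → (0, -18493/800)
  seg 3: right by d10 = 1123/80 → (1123/80, -18493/800)
  seg 4: down by d7 = -71 → (1123/80, 38307/800)
  seg 5: up by d3 = 5 → (1123/80, 42307/800)
  seg 6: down by d6 = 243/40 → (1123/80, 37447/800)
  seg 7: right by d8 = 803/80 → (963/40, 37447/800)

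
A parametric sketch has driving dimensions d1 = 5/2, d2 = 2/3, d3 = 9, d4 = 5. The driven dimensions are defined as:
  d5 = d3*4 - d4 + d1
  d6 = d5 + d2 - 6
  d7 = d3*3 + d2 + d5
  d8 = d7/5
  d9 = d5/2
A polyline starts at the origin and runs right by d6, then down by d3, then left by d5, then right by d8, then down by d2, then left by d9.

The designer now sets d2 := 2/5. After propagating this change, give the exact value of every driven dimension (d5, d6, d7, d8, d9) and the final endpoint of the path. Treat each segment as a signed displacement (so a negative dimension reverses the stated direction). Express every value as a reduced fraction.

Apply edit: d2 := 2/5
  d5 = d3*4 - d4 + d1 = 67/2
  d6 = d5 + d2 - 6 = 279/10
  d7 = d3*3 + d2 + d5 = 609/10
  d8 = d7/5 = 609/50
  d9 = d5/2 = 67/4
Walk from origin (0, 0):
  seg 1: right by d6 = 279/10 → (279/10, 0)
  seg 2: down by d3 = 9 → (279/10, -9)
  seg 3: left by d5 = 67/2 → (-28/5, -9)
  seg 4: right by d8 = 609/50 → (329/50, -9)
  seg 5: down by d2 = 2/5 → (329/50, -47/5)
  seg 6: left by d9 = 67/4 → (-1017/100, -47/5)

d5 = 67/2
d6 = 279/10
d7 = 609/10
d8 = 609/50
d9 = 67/4
endpoint = (-1017/100, -47/5)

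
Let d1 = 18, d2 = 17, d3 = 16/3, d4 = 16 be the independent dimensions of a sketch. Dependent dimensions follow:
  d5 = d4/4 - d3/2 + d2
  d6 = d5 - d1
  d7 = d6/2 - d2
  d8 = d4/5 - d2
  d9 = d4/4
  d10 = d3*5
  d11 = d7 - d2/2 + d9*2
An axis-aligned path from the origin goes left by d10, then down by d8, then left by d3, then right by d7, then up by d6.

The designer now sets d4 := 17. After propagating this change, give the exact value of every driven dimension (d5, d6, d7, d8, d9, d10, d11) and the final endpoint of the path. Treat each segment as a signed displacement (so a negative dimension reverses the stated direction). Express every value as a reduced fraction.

Apply edit: d4 := 17
  d5 = d4/4 - d3/2 + d2 = 223/12
  d6 = d5 - d1 = 7/12
  d7 = d6/2 - d2 = -401/24
  d8 = d4/5 - d2 = -68/5
  d9 = d4/4 = 17/4
  d10 = d3*5 = 80/3
  d11 = d7 - d2/2 + d9*2 = -401/24
Walk from origin (0, 0):
  seg 1: left by d10 = 80/3 → (-80/3, 0)
  seg 2: down by d8 = -68/5 → (-80/3, 68/5)
  seg 3: left by d3 = 16/3 → (-32, 68/5)
  seg 4: right by d7 = -401/24 → (-1169/24, 68/5)
  seg 5: up by d6 = 7/12 → (-1169/24, 851/60)

d5 = 223/12
d6 = 7/12
d7 = -401/24
d8 = -68/5
d9 = 17/4
d10 = 80/3
d11 = -401/24
endpoint = (-1169/24, 851/60)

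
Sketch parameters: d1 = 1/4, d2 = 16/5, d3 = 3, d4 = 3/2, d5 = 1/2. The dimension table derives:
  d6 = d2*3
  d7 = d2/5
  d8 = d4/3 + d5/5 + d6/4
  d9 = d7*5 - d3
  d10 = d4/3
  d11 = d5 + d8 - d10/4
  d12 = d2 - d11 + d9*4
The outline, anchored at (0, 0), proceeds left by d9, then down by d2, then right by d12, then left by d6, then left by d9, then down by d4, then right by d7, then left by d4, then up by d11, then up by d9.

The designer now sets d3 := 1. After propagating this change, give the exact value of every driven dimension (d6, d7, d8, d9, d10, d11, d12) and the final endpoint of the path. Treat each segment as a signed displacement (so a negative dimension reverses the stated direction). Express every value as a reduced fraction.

d6 = 48/5
d7 = 16/25
d8 = 3
d9 = 11/5
d10 = 1/2
d11 = 27/8
d12 = 69/8
endpoint = (-1247/200, 7/8)

Apply edit: d3 := 1
  d6 = d2*3 = 48/5
  d7 = d2/5 = 16/25
  d8 = d4/3 + d5/5 + d6/4 = 3
  d9 = d7*5 - d3 = 11/5
  d10 = d4/3 = 1/2
  d11 = d5 + d8 - d10/4 = 27/8
  d12 = d2 - d11 + d9*4 = 69/8
Walk from origin (0, 0):
  seg 1: left by d9 = 11/5 → (-11/5, 0)
  seg 2: down by d2 = 16/5 → (-11/5, -16/5)
  seg 3: right by d12 = 69/8 → (257/40, -16/5)
  seg 4: left by d6 = 48/5 → (-127/40, -16/5)
  seg 5: left by d9 = 11/5 → (-43/8, -16/5)
  seg 6: down by d4 = 3/2 → (-43/8, -47/10)
  seg 7: right by d7 = 16/25 → (-947/200, -47/10)
  seg 8: left by d4 = 3/2 → (-1247/200, -47/10)
  seg 9: up by d11 = 27/8 → (-1247/200, -53/40)
  seg 10: up by d9 = 11/5 → (-1247/200, 7/8)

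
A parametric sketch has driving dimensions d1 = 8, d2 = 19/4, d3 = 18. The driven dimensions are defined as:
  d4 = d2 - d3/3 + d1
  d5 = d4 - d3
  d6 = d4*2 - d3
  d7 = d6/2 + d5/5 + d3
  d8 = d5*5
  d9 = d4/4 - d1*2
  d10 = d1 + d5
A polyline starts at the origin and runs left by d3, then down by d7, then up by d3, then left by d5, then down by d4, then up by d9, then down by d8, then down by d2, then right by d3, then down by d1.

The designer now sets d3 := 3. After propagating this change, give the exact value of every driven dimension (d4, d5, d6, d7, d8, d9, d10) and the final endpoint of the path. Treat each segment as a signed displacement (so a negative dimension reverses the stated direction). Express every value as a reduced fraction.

Apply edit: d3 := 3
  d4 = d2 - d3/3 + d1 = 47/4
  d5 = d4 - d3 = 35/4
  d6 = d4*2 - d3 = 41/2
  d7 = d6/2 + d5/5 + d3 = 15
  d8 = d5*5 = 175/4
  d9 = d4/4 - d1*2 = -209/16
  d10 = d1 + d5 = 67/4
Walk from origin (0, 0):
  seg 1: left by d3 = 3 → (-3, 0)
  seg 2: down by d7 = 15 → (-3, -15)
  seg 3: up by d3 = 3 → (-3, -12)
  seg 4: left by d5 = 35/4 → (-47/4, -12)
  seg 5: down by d4 = 47/4 → (-47/4, -95/4)
  seg 6: up by d9 = -209/16 → (-47/4, -589/16)
  seg 7: down by d8 = 175/4 → (-47/4, -1289/16)
  seg 8: down by d2 = 19/4 → (-47/4, -1365/16)
  seg 9: right by d3 = 3 → (-35/4, -1365/16)
  seg 10: down by d1 = 8 → (-35/4, -1493/16)

d4 = 47/4
d5 = 35/4
d6 = 41/2
d7 = 15
d8 = 175/4
d9 = -209/16
d10 = 67/4
endpoint = (-35/4, -1493/16)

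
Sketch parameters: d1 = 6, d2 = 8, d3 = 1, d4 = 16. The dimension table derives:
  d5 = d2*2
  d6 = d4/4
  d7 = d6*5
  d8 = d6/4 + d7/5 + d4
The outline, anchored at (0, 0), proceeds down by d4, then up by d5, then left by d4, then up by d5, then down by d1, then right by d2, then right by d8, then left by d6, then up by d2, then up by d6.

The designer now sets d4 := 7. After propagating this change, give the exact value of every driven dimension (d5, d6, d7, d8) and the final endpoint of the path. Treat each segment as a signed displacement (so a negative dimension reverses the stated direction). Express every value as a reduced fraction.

d5 = 16
d6 = 7/4
d7 = 35/4
d8 = 147/16
endpoint = (135/16, 115/4)

Apply edit: d4 := 7
  d5 = d2*2 = 16
  d6 = d4/4 = 7/4
  d7 = d6*5 = 35/4
  d8 = d6/4 + d7/5 + d4 = 147/16
Walk from origin (0, 0):
  seg 1: down by d4 = 7 → (0, -7)
  seg 2: up by d5 = 16 → (0, 9)
  seg 3: left by d4 = 7 → (-7, 9)
  seg 4: up by d5 = 16 → (-7, 25)
  seg 5: down by d1 = 6 → (-7, 19)
  seg 6: right by d2 = 8 → (1, 19)
  seg 7: right by d8 = 147/16 → (163/16, 19)
  seg 8: left by d6 = 7/4 → (135/16, 19)
  seg 9: up by d2 = 8 → (135/16, 27)
  seg 10: up by d6 = 7/4 → (135/16, 115/4)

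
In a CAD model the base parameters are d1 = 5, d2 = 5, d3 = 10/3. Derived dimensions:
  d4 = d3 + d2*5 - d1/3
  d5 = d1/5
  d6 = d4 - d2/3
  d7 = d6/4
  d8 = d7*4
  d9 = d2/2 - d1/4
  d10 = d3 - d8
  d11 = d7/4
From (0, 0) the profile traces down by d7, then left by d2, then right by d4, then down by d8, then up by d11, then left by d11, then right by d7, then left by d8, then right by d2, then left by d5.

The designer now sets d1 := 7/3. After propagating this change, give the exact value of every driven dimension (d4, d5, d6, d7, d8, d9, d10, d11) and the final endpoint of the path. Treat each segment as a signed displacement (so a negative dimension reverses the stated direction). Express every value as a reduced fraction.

d4 = 248/9
d5 = 7/15
d6 = 233/9
d7 = 233/36
d8 = 233/9
d9 = 23/12
d10 = -203/9
d11 = 233/144
endpoint = (1453/240, -4427/144)

Apply edit: d1 := 7/3
  d4 = d3 + d2*5 - d1/3 = 248/9
  d5 = d1/5 = 7/15
  d6 = d4 - d2/3 = 233/9
  d7 = d6/4 = 233/36
  d8 = d7*4 = 233/9
  d9 = d2/2 - d1/4 = 23/12
  d10 = d3 - d8 = -203/9
  d11 = d7/4 = 233/144
Walk from origin (0, 0):
  seg 1: down by d7 = 233/36 → (0, -233/36)
  seg 2: left by d2 = 5 → (-5, -233/36)
  seg 3: right by d4 = 248/9 → (203/9, -233/36)
  seg 4: down by d8 = 233/9 → (203/9, -1165/36)
  seg 5: up by d11 = 233/144 → (203/9, -4427/144)
  seg 6: left by d11 = 233/144 → (335/16, -4427/144)
  seg 7: right by d7 = 233/36 → (3947/144, -4427/144)
  seg 8: left by d8 = 233/9 → (73/48, -4427/144)
  seg 9: right by d2 = 5 → (313/48, -4427/144)
  seg 10: left by d5 = 7/15 → (1453/240, -4427/144)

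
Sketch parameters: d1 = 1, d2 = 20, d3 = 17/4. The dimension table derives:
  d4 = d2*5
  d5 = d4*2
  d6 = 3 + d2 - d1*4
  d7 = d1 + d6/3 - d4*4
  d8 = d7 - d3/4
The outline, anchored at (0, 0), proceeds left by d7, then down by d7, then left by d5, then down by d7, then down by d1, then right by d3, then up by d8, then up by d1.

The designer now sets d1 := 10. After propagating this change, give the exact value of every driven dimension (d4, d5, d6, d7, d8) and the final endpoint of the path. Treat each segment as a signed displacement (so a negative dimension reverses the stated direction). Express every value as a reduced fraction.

d4 = 100
d5 = 200
d6 = -17
d7 = -1187/3
d8 = -19043/48
endpoint = (2399/12, 18941/48)

Apply edit: d1 := 10
  d4 = d2*5 = 100
  d5 = d4*2 = 200
  d6 = 3 + d2 - d1*4 = -17
  d7 = d1 + d6/3 - d4*4 = -1187/3
  d8 = d7 - d3/4 = -19043/48
Walk from origin (0, 0):
  seg 1: left by d7 = -1187/3 → (1187/3, 0)
  seg 2: down by d7 = -1187/3 → (1187/3, 1187/3)
  seg 3: left by d5 = 200 → (587/3, 1187/3)
  seg 4: down by d7 = -1187/3 → (587/3, 2374/3)
  seg 5: down by d1 = 10 → (587/3, 2344/3)
  seg 6: right by d3 = 17/4 → (2399/12, 2344/3)
  seg 7: up by d8 = -19043/48 → (2399/12, 18461/48)
  seg 8: up by d1 = 10 → (2399/12, 18941/48)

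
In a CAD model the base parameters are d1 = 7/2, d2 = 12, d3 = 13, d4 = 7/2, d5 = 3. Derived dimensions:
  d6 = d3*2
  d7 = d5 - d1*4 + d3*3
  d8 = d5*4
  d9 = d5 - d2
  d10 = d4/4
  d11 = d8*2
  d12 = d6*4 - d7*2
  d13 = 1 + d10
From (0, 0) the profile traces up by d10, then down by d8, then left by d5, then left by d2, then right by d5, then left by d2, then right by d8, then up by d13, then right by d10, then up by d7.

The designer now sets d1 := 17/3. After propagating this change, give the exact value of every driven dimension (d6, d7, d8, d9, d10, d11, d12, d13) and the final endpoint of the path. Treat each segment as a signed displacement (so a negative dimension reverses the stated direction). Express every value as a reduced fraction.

d6 = 26
d7 = 58/3
d8 = 12
d9 = -9
d10 = 7/8
d11 = 24
d12 = 196/3
d13 = 15/8
endpoint = (-89/8, 121/12)

Apply edit: d1 := 17/3
  d6 = d3*2 = 26
  d7 = d5 - d1*4 + d3*3 = 58/3
  d8 = d5*4 = 12
  d9 = d5 - d2 = -9
  d10 = d4/4 = 7/8
  d11 = d8*2 = 24
  d12 = d6*4 - d7*2 = 196/3
  d13 = 1 + d10 = 15/8
Walk from origin (0, 0):
  seg 1: up by d10 = 7/8 → (0, 7/8)
  seg 2: down by d8 = 12 → (0, -89/8)
  seg 3: left by d5 = 3 → (-3, -89/8)
  seg 4: left by d2 = 12 → (-15, -89/8)
  seg 5: right by d5 = 3 → (-12, -89/8)
  seg 6: left by d2 = 12 → (-24, -89/8)
  seg 7: right by d8 = 12 → (-12, -89/8)
  seg 8: up by d13 = 15/8 → (-12, -37/4)
  seg 9: right by d10 = 7/8 → (-89/8, -37/4)
  seg 10: up by d7 = 58/3 → (-89/8, 121/12)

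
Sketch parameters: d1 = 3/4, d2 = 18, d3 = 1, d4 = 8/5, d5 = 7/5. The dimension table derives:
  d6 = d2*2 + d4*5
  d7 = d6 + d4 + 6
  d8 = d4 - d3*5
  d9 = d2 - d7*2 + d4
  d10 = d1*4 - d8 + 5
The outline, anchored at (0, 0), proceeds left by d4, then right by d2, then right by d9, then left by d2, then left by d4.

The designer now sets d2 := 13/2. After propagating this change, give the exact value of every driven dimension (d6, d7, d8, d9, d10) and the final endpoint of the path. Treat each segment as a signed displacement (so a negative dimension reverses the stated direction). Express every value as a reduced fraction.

Apply edit: d2 := 13/2
  d6 = d2*2 + d4*5 = 21
  d7 = d6 + d4 + 6 = 143/5
  d8 = d4 - d3*5 = -17/5
  d9 = d2 - d7*2 + d4 = -491/10
  d10 = d1*4 - d8 + 5 = 57/5
Walk from origin (0, 0):
  seg 1: left by d4 = 8/5 → (-8/5, 0)
  seg 2: right by d2 = 13/2 → (49/10, 0)
  seg 3: right by d9 = -491/10 → (-221/5, 0)
  seg 4: left by d2 = 13/2 → (-507/10, 0)
  seg 5: left by d4 = 8/5 → (-523/10, 0)

d6 = 21
d7 = 143/5
d8 = -17/5
d9 = -491/10
d10 = 57/5
endpoint = (-523/10, 0)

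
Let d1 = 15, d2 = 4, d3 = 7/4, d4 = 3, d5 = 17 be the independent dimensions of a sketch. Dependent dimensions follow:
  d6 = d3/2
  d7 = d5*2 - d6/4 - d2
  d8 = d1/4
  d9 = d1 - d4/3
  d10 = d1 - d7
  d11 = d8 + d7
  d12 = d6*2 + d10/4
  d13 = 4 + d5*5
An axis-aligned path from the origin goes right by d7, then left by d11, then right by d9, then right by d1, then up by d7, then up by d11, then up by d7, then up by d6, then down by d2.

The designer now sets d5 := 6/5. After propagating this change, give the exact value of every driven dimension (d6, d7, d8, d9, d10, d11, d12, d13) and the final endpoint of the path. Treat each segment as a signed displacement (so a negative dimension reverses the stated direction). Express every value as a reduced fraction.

d6 = 7/8
d7 = -291/160
d8 = 15/4
d9 = 14
d10 = 2691/160
d11 = 309/160
d12 = 3811/640
d13 = 10
endpoint = (101/4, -773/160)

Apply edit: d5 := 6/5
  d6 = d3/2 = 7/8
  d7 = d5*2 - d6/4 - d2 = -291/160
  d8 = d1/4 = 15/4
  d9 = d1 - d4/3 = 14
  d10 = d1 - d7 = 2691/160
  d11 = d8 + d7 = 309/160
  d12 = d6*2 + d10/4 = 3811/640
  d13 = 4 + d5*5 = 10
Walk from origin (0, 0):
  seg 1: right by d7 = -291/160 → (-291/160, 0)
  seg 2: left by d11 = 309/160 → (-15/4, 0)
  seg 3: right by d9 = 14 → (41/4, 0)
  seg 4: right by d1 = 15 → (101/4, 0)
  seg 5: up by d7 = -291/160 → (101/4, -291/160)
  seg 6: up by d11 = 309/160 → (101/4, 9/80)
  seg 7: up by d7 = -291/160 → (101/4, -273/160)
  seg 8: up by d6 = 7/8 → (101/4, -133/160)
  seg 9: down by d2 = 4 → (101/4, -773/160)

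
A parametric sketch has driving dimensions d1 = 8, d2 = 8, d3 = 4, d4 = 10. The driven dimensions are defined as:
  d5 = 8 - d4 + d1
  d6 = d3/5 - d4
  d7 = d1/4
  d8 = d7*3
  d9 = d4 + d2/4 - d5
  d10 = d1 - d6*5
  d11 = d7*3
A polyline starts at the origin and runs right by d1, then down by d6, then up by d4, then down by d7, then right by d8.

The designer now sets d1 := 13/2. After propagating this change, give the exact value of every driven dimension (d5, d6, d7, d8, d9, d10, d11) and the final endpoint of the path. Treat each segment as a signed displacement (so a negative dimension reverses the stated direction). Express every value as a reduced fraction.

Apply edit: d1 := 13/2
  d5 = 8 - d4 + d1 = 9/2
  d6 = d3/5 - d4 = -46/5
  d7 = d1/4 = 13/8
  d8 = d7*3 = 39/8
  d9 = d4 + d2/4 - d5 = 15/2
  d10 = d1 - d6*5 = 105/2
  d11 = d7*3 = 39/8
Walk from origin (0, 0):
  seg 1: right by d1 = 13/2 → (13/2, 0)
  seg 2: down by d6 = -46/5 → (13/2, 46/5)
  seg 3: up by d4 = 10 → (13/2, 96/5)
  seg 4: down by d7 = 13/8 → (13/2, 703/40)
  seg 5: right by d8 = 39/8 → (91/8, 703/40)

d5 = 9/2
d6 = -46/5
d7 = 13/8
d8 = 39/8
d9 = 15/2
d10 = 105/2
d11 = 39/8
endpoint = (91/8, 703/40)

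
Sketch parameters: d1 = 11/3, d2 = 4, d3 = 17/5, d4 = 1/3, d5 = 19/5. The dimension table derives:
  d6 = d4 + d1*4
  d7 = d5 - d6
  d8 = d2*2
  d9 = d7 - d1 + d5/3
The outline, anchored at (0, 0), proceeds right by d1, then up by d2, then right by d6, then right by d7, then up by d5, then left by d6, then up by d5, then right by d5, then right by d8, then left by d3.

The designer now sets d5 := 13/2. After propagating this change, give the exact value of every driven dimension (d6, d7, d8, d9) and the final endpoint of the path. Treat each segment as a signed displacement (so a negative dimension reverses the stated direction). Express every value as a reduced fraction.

d6 = 15
d7 = -17/2
d8 = 8
d9 = -10
endpoint = (94/15, 17)

Apply edit: d5 := 13/2
  d6 = d4 + d1*4 = 15
  d7 = d5 - d6 = -17/2
  d8 = d2*2 = 8
  d9 = d7 - d1 + d5/3 = -10
Walk from origin (0, 0):
  seg 1: right by d1 = 11/3 → (11/3, 0)
  seg 2: up by d2 = 4 → (11/3, 4)
  seg 3: right by d6 = 15 → (56/3, 4)
  seg 4: right by d7 = -17/2 → (61/6, 4)
  seg 5: up by d5 = 13/2 → (61/6, 21/2)
  seg 6: left by d6 = 15 → (-29/6, 21/2)
  seg 7: up by d5 = 13/2 → (-29/6, 17)
  seg 8: right by d5 = 13/2 → (5/3, 17)
  seg 9: right by d8 = 8 → (29/3, 17)
  seg 10: left by d3 = 17/5 → (94/15, 17)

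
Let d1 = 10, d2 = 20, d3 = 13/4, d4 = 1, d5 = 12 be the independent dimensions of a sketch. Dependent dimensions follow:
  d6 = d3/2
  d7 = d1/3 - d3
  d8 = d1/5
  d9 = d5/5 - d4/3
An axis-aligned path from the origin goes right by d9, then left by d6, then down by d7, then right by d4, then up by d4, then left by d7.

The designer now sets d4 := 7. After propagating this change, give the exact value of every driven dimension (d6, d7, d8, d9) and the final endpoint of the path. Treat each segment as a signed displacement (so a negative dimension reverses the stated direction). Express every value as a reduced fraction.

Apply edit: d4 := 7
  d6 = d3/2 = 13/8
  d7 = d1/3 - d3 = 1/12
  d8 = d1/5 = 2
  d9 = d5/5 - d4/3 = 1/15
Walk from origin (0, 0):
  seg 1: right by d9 = 1/15 → (1/15, 0)
  seg 2: left by d6 = 13/8 → (-187/120, 0)
  seg 3: down by d7 = 1/12 → (-187/120, -1/12)
  seg 4: right by d4 = 7 → (653/120, -1/12)
  seg 5: up by d4 = 7 → (653/120, 83/12)
  seg 6: left by d7 = 1/12 → (643/120, 83/12)

d6 = 13/8
d7 = 1/12
d8 = 2
d9 = 1/15
endpoint = (643/120, 83/12)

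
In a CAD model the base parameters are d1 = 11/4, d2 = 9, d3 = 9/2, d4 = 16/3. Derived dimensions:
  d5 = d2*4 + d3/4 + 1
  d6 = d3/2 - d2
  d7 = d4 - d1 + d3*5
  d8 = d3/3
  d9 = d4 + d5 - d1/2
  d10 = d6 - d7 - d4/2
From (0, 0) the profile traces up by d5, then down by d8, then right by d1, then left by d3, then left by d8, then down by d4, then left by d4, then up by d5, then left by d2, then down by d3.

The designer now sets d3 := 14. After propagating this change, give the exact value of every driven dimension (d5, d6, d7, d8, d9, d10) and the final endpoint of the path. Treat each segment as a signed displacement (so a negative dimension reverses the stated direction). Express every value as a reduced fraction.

d5 = 81/2
d6 = -2
d7 = 871/12
d8 = 14/3
d9 = 1067/24
d10 = -309/4
endpoint = (-121/4, 57)

Apply edit: d3 := 14
  d5 = d2*4 + d3/4 + 1 = 81/2
  d6 = d3/2 - d2 = -2
  d7 = d4 - d1 + d3*5 = 871/12
  d8 = d3/3 = 14/3
  d9 = d4 + d5 - d1/2 = 1067/24
  d10 = d6 - d7 - d4/2 = -309/4
Walk from origin (0, 0):
  seg 1: up by d5 = 81/2 → (0, 81/2)
  seg 2: down by d8 = 14/3 → (0, 215/6)
  seg 3: right by d1 = 11/4 → (11/4, 215/6)
  seg 4: left by d3 = 14 → (-45/4, 215/6)
  seg 5: left by d8 = 14/3 → (-191/12, 215/6)
  seg 6: down by d4 = 16/3 → (-191/12, 61/2)
  seg 7: left by d4 = 16/3 → (-85/4, 61/2)
  seg 8: up by d5 = 81/2 → (-85/4, 71)
  seg 9: left by d2 = 9 → (-121/4, 71)
  seg 10: down by d3 = 14 → (-121/4, 57)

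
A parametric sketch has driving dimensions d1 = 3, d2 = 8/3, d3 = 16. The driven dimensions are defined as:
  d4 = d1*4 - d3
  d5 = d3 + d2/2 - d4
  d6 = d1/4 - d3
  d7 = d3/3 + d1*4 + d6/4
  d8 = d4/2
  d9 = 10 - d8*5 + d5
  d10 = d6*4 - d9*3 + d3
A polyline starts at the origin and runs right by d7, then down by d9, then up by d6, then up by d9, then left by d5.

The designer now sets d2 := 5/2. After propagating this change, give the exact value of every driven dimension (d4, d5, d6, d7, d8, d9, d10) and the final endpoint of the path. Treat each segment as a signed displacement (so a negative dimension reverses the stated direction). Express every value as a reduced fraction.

d4 = -4
d5 = 85/4
d6 = -61/4
d7 = 649/48
d8 = -2
d9 = 165/4
d10 = -675/4
endpoint = (-371/48, -61/4)

Apply edit: d2 := 5/2
  d4 = d1*4 - d3 = -4
  d5 = d3 + d2/2 - d4 = 85/4
  d6 = d1/4 - d3 = -61/4
  d7 = d3/3 + d1*4 + d6/4 = 649/48
  d8 = d4/2 = -2
  d9 = 10 - d8*5 + d5 = 165/4
  d10 = d6*4 - d9*3 + d3 = -675/4
Walk from origin (0, 0):
  seg 1: right by d7 = 649/48 → (649/48, 0)
  seg 2: down by d9 = 165/4 → (649/48, -165/4)
  seg 3: up by d6 = -61/4 → (649/48, -113/2)
  seg 4: up by d9 = 165/4 → (649/48, -61/4)
  seg 5: left by d5 = 85/4 → (-371/48, -61/4)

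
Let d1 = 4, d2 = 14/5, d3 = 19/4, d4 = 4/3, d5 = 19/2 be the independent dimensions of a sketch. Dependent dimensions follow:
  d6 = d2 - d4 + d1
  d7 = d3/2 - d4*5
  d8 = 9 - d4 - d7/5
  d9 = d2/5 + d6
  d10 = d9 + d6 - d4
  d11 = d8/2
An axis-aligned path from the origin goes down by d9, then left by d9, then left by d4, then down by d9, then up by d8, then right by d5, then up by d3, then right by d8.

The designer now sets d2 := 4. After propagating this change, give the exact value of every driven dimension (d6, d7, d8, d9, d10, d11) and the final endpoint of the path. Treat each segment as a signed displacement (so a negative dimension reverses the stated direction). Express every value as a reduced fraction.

d6 = 20/3
d7 = -103/24
d8 = 341/40
d9 = 112/15
d10 = 64/5
d11 = 341/80
endpoint = (369/40, -199/120)

Apply edit: d2 := 4
  d6 = d2 - d4 + d1 = 20/3
  d7 = d3/2 - d4*5 = -103/24
  d8 = 9 - d4 - d7/5 = 341/40
  d9 = d2/5 + d6 = 112/15
  d10 = d9 + d6 - d4 = 64/5
  d11 = d8/2 = 341/80
Walk from origin (0, 0):
  seg 1: down by d9 = 112/15 → (0, -112/15)
  seg 2: left by d9 = 112/15 → (-112/15, -112/15)
  seg 3: left by d4 = 4/3 → (-44/5, -112/15)
  seg 4: down by d9 = 112/15 → (-44/5, -224/15)
  seg 5: up by d8 = 341/40 → (-44/5, -769/120)
  seg 6: right by d5 = 19/2 → (7/10, -769/120)
  seg 7: up by d3 = 19/4 → (7/10, -199/120)
  seg 8: right by d8 = 341/40 → (369/40, -199/120)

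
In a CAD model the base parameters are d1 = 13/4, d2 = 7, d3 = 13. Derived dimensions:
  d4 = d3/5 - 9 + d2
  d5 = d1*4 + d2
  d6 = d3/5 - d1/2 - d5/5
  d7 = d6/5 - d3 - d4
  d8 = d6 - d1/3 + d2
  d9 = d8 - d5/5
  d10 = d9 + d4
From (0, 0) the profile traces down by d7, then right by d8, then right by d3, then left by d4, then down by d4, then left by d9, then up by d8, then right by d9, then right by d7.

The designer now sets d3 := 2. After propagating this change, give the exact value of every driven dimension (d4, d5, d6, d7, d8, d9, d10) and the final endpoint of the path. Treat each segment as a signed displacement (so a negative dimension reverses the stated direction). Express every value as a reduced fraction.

Apply edit: d3 := 2
  d4 = d3/5 - 9 + d2 = -8/5
  d5 = d1*4 + d2 = 20
  d6 = d3/5 - d1/2 - d5/5 = -209/40
  d7 = d6/5 - d3 - d4 = -289/200
  d8 = d6 - d1/3 + d2 = 83/120
  d9 = d8 - d5/5 = -397/120
  d10 = d9 + d4 = -589/120
Walk from origin (0, 0):
  seg 1: down by d7 = -289/200 → (0, 289/200)
  seg 2: right by d8 = 83/120 → (83/120, 289/200)
  seg 3: right by d3 = 2 → (323/120, 289/200)
  seg 4: left by d4 = -8/5 → (103/24, 289/200)
  seg 5: down by d4 = -8/5 → (103/24, 609/200)
  seg 6: left by d9 = -397/120 → (38/5, 609/200)
  seg 7: up by d8 = 83/120 → (38/5, 1121/300)
  seg 8: right by d9 = -397/120 → (103/24, 1121/300)
  seg 9: right by d7 = -289/200 → (427/150, 1121/300)

d4 = -8/5
d5 = 20
d6 = -209/40
d7 = -289/200
d8 = 83/120
d9 = -397/120
d10 = -589/120
endpoint = (427/150, 1121/300)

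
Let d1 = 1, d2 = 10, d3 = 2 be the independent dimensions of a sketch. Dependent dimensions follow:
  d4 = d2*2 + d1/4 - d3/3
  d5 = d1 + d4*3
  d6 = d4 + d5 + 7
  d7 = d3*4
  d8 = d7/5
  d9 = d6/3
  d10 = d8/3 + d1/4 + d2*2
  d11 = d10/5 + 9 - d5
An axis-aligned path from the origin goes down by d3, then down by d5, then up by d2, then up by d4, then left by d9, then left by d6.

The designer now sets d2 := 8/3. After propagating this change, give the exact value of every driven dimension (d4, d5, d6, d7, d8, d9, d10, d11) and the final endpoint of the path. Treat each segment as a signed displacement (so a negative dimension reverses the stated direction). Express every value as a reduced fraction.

d4 = 59/12
d5 = 63/4
d6 = 83/3
d7 = 8
d8 = 8/5
d9 = 83/9
d10 = 367/60
d11 = -829/150
endpoint = (-332/9, -61/6)

Apply edit: d2 := 8/3
  d4 = d2*2 + d1/4 - d3/3 = 59/12
  d5 = d1 + d4*3 = 63/4
  d6 = d4 + d5 + 7 = 83/3
  d7 = d3*4 = 8
  d8 = d7/5 = 8/5
  d9 = d6/3 = 83/9
  d10 = d8/3 + d1/4 + d2*2 = 367/60
  d11 = d10/5 + 9 - d5 = -829/150
Walk from origin (0, 0):
  seg 1: down by d3 = 2 → (0, -2)
  seg 2: down by d5 = 63/4 → (0, -71/4)
  seg 3: up by d2 = 8/3 → (0, -181/12)
  seg 4: up by d4 = 59/12 → (0, -61/6)
  seg 5: left by d9 = 83/9 → (-83/9, -61/6)
  seg 6: left by d6 = 83/3 → (-332/9, -61/6)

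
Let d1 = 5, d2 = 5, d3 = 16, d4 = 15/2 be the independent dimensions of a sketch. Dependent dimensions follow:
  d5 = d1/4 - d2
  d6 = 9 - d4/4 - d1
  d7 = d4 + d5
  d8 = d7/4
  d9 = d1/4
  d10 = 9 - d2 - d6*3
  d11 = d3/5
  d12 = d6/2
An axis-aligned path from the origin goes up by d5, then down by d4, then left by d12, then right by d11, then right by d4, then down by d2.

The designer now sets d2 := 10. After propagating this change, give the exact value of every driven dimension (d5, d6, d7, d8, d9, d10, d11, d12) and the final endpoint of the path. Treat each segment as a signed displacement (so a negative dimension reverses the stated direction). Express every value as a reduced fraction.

Apply edit: d2 := 10
  d5 = d1/4 - d2 = -35/4
  d6 = 9 - d4/4 - d1 = 17/8
  d7 = d4 + d5 = -5/4
  d8 = d7/4 = -5/16
  d9 = d1/4 = 5/4
  d10 = 9 - d2 - d6*3 = -59/8
  d11 = d3/5 = 16/5
  d12 = d6/2 = 17/16
Walk from origin (0, 0):
  seg 1: up by d5 = -35/4 → (0, -35/4)
  seg 2: down by d4 = 15/2 → (0, -65/4)
  seg 3: left by d12 = 17/16 → (-17/16, -65/4)
  seg 4: right by d11 = 16/5 → (171/80, -65/4)
  seg 5: right by d4 = 15/2 → (771/80, -65/4)
  seg 6: down by d2 = 10 → (771/80, -105/4)

d5 = -35/4
d6 = 17/8
d7 = -5/4
d8 = -5/16
d9 = 5/4
d10 = -59/8
d11 = 16/5
d12 = 17/16
endpoint = (771/80, -105/4)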